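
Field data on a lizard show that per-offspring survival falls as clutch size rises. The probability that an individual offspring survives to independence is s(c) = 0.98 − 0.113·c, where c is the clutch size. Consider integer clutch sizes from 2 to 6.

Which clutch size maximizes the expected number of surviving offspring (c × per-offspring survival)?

4

Expected surviving offspring = c × s(c):
  c=2: 2 × 0.754 = 1.508
  c=3: 3 × 0.641 = 1.923
  c=4: 4 × 0.528 = 2.112
  c=5: 5 × 0.415 = 2.075
  c=6: 6 × 0.302 = 1.812
Maximum at c = 4 (2.112 surviving offspring).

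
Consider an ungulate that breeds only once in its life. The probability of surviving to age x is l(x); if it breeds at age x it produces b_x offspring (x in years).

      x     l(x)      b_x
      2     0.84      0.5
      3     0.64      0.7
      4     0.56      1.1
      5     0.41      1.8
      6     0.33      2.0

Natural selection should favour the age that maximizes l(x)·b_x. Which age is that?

5

Expected offspring if breeding at age x = l(x) × b_x:
  age 2: 0.84 × 0.5 = 0.420
  age 3: 0.64 × 0.7 = 0.448
  age 4: 0.56 × 1.1 = 0.616
  age 5: 0.41 × 1.8 = 0.738
  age 6: 0.33 × 2.0 = 0.660
Maximum at age 5 (0.738).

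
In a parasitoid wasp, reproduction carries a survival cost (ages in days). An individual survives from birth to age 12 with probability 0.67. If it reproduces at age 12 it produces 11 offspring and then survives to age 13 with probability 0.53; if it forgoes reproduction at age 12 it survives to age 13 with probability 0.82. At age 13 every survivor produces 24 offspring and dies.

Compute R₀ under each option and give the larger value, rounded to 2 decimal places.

15.89

breed at age 12: R₀ = 0.67 × (11 + 0.53 × 24) = 0.67 × 23.7200 = 15.8924
delay to age 13: R₀ = 0.67 × (0.82 × 24) = 0.67 × 19.6800 = 13.1856
Higher: breed at age 12 (15.8924).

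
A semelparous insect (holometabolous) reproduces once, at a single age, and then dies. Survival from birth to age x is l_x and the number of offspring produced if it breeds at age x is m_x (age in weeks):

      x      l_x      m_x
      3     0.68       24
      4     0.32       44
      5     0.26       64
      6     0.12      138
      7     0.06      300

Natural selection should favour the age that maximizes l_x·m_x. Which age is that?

7

Expected offspring if breeding at age x = l_x × m_x:
  age 3: 0.68 × 24 = 16.320
  age 4: 0.32 × 44 = 14.080
  age 5: 0.26 × 64 = 16.640
  age 6: 0.12 × 138 = 16.560
  age 7: 0.06 × 300 = 18.000
Maximum at age 7 (18.000).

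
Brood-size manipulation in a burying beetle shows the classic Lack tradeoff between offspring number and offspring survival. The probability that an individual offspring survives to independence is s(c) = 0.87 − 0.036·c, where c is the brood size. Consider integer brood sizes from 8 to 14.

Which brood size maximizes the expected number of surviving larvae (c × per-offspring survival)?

12

Expected surviving larvae = c × s(c):
  c=8: 8 × 0.582 = 4.656
  c=9: 9 × 0.546 = 4.914
  c=10: 10 × 0.510 = 5.100
  c=11: 11 × 0.474 = 5.214
  c=12: 12 × 0.438 = 5.256
  c=13: 13 × 0.402 = 5.226
  c=14: 14 × 0.366 = 5.124
Maximum at c = 12 (5.256 surviving larvae).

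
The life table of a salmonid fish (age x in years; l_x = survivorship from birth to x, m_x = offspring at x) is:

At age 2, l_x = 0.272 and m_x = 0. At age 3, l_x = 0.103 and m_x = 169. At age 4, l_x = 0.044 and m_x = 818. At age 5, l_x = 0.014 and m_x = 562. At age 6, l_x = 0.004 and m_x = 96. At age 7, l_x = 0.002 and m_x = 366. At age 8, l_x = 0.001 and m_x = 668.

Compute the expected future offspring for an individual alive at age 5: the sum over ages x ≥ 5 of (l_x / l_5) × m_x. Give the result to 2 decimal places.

689.43

l_5 = 0.014. Conditional survival from age 5 to x is l_x / l_5.
  x=5: (0.014/0.014) × 562 = 562.0000
  x=6: (0.004/0.014) × 96 = 27.4286
  x=7: (0.002/0.014) × 366 = 52.2857
  x=8: (0.001/0.014) × 668 = 47.7143
Sum = 562.0000 + 27.4286 + 52.2857 + 47.7143 = 689.4286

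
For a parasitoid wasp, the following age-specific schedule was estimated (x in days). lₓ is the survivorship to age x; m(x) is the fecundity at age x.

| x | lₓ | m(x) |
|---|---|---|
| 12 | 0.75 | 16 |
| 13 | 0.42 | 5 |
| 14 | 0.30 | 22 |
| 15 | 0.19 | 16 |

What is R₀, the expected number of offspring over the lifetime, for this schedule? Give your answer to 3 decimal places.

23.740

R₀ = Σ lₓ m(x):
  age 12: 0.75 × 16 = 12.0000
  age 13: 0.42 × 5 = 2.1000
  age 14: 0.30 × 22 = 6.6000
  age 15: 0.19 × 16 = 3.0400
R₀ = 12.0000 + 2.1000 + 6.6000 + 3.0400 = 23.7400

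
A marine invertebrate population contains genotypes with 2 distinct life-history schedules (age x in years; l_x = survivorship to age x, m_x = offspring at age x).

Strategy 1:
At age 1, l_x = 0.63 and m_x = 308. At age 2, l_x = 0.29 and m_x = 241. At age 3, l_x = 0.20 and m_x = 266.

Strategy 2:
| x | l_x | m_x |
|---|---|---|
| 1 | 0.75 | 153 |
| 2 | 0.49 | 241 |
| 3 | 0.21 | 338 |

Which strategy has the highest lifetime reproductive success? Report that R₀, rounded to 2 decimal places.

317.13

Strategy 1: R₀ = 0.63×308 + 0.29×241 + 0.20×266 = 317.1300
Strategy 2: R₀ = 0.75×153 + 0.49×241 + 0.21×338 = 303.8200
Highest R₀: strategy 1 with 317.1300.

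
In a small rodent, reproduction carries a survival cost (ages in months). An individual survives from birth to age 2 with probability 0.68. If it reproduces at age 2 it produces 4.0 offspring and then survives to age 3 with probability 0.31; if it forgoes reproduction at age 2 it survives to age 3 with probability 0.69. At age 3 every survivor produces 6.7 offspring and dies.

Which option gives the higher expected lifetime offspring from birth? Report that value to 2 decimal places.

4.13

breed at age 2: R₀ = 0.68 × (4.0 + 0.31 × 6.7) = 0.68 × 6.0770 = 4.1324
delay to age 3: R₀ = 0.68 × (0.69 × 6.7) = 0.68 × 4.6230 = 3.1436
Higher: breed at age 2 (4.1324).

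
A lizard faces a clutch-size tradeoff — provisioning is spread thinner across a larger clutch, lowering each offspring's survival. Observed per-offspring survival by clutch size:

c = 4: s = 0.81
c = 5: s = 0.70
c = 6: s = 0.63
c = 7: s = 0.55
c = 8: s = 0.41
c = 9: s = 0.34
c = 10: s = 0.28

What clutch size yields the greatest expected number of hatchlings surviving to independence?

Expected hatchlings surviving to independence = c × s(c):
  c=4: 4 × 0.81 = 3.240
  c=5: 5 × 0.70 = 3.500
  c=6: 6 × 0.63 = 3.780
  c=7: 7 × 0.55 = 3.850
  c=8: 8 × 0.41 = 3.280
  c=9: 9 × 0.34 = 3.060
  c=10: 10 × 0.28 = 2.800
Maximum at c = 7 (3.850 hatchlings surviving to independence).

7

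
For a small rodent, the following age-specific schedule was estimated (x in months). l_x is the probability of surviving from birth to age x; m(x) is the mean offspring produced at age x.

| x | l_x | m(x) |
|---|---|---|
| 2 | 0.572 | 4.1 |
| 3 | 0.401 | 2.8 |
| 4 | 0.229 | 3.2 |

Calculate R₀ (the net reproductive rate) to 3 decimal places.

4.201

R₀ = Σ l_x m(x):
  age 2: 0.572 × 4.1 = 2.3452
  age 3: 0.401 × 2.8 = 1.1228
  age 4: 0.229 × 3.2 = 0.7328
R₀ = 2.3452 + 1.1228 + 0.7328 = 4.2008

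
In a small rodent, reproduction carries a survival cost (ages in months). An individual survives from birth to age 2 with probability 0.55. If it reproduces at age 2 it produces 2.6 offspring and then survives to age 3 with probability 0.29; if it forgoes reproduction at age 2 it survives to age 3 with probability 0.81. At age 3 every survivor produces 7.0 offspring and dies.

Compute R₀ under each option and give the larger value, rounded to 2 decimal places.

3.12

breed at age 2: R₀ = 0.55 × (2.6 + 0.29 × 7.0) = 0.55 × 4.6300 = 2.5465
delay to age 3: R₀ = 0.55 × (0.81 × 7.0) = 0.55 × 5.6700 = 3.1185
Higher: delay to age 3 (3.1185).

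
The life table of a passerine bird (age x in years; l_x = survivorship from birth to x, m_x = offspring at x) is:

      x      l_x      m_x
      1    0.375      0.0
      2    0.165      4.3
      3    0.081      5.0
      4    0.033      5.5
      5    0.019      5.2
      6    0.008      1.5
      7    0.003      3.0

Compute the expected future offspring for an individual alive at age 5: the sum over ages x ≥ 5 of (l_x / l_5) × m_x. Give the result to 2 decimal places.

l_5 = 0.019. Conditional survival from age 5 to x is l_x / l_5.
  x=5: (0.019/0.019) × 5.2 = 5.2000
  x=6: (0.008/0.019) × 1.5 = 0.6316
  x=7: (0.003/0.019) × 3.0 = 0.4737
Sum = 5.2000 + 0.6316 + 0.4737 = 6.3053

6.31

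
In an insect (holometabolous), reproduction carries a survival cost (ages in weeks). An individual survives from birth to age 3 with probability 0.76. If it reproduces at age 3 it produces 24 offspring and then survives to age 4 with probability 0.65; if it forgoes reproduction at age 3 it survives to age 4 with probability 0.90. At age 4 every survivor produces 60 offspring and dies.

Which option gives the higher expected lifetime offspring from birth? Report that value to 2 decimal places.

47.88

breed at age 3: R₀ = 0.76 × (24 + 0.65 × 60) = 0.76 × 63.0000 = 47.8800
delay to age 4: R₀ = 0.76 × (0.90 × 60) = 0.76 × 54.0000 = 41.0400
Higher: breed at age 3 (47.8800).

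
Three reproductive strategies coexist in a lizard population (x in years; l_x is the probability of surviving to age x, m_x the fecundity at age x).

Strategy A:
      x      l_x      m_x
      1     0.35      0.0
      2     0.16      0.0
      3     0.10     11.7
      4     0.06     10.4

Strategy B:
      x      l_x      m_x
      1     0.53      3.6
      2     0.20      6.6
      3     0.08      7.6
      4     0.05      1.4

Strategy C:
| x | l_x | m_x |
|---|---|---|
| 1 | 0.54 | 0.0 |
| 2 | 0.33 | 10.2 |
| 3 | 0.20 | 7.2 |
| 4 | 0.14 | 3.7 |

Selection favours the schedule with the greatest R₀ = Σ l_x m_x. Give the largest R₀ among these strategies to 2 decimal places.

5.32

Strategy A: R₀ = 0.35×0.0 + 0.16×0.0 + 0.10×11.7 + 0.06×10.4 = 1.7940
Strategy B: R₀ = 0.53×3.6 + 0.20×6.6 + 0.08×7.6 + 0.05×1.4 = 3.9060
Strategy C: R₀ = 0.54×0.0 + 0.33×10.2 + 0.20×7.2 + 0.14×3.7 = 5.3240
Highest R₀: strategy C with 5.3240.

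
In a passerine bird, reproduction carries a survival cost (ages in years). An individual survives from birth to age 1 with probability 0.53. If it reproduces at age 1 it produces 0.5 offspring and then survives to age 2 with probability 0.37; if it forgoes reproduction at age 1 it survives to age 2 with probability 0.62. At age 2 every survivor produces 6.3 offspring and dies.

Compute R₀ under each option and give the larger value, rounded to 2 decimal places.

breed at age 1: R₀ = 0.53 × (0.5 + 0.37 × 6.3) = 0.53 × 2.8310 = 1.5004
delay to age 2: R₀ = 0.53 × (0.62 × 6.3) = 0.53 × 3.9060 = 2.0702
Higher: delay to age 2 (2.0702).

2.07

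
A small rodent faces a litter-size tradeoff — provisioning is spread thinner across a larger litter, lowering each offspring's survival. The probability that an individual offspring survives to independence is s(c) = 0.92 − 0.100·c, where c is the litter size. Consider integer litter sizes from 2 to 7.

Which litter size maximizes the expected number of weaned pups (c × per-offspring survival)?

Expected weaned pups = c × s(c):
  c=2: 2 × 0.720 = 1.440
  c=3: 3 × 0.620 = 1.860
  c=4: 4 × 0.520 = 2.080
  c=5: 5 × 0.420 = 2.100
  c=6: 6 × 0.320 = 1.920
  c=7: 7 × 0.220 = 1.540
Maximum at c = 5 (2.100 weaned pups).

5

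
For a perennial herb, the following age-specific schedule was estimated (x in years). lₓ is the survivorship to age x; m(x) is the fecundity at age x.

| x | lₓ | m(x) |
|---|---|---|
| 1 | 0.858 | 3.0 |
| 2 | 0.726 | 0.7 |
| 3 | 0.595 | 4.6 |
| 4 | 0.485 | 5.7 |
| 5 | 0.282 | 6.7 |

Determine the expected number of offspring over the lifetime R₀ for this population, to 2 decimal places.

R₀ = Σ lₓ m(x):
  age 1: 0.858 × 3.0 = 2.5740
  age 2: 0.726 × 0.7 = 0.5082
  age 3: 0.595 × 4.6 = 2.7370
  age 4: 0.485 × 5.7 = 2.7645
  age 5: 0.282 × 6.7 = 1.8894
R₀ = 2.5740 + 0.5082 + 2.7370 + 2.7645 + 1.8894 = 10.4731

10.47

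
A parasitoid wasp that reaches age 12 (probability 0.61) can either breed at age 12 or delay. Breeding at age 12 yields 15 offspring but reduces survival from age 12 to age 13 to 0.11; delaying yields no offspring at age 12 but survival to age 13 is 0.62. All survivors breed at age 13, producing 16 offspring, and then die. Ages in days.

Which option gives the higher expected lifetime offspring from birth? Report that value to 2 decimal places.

10.22

breed at age 12: R₀ = 0.61 × (15 + 0.11 × 16) = 0.61 × 16.7600 = 10.2236
delay to age 13: R₀ = 0.61 × (0.62 × 16) = 0.61 × 9.9200 = 6.0512
Higher: breed at age 12 (10.2236).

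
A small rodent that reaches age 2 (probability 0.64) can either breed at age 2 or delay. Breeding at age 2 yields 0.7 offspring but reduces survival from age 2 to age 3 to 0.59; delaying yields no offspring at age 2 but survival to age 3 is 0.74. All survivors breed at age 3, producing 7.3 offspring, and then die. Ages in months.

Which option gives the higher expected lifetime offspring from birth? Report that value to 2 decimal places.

3.46

breed at age 2: R₀ = 0.64 × (0.7 + 0.59 × 7.3) = 0.64 × 5.0070 = 3.2045
delay to age 3: R₀ = 0.64 × (0.74 × 7.3) = 0.64 × 5.4020 = 3.4573
Higher: delay to age 3 (3.4573).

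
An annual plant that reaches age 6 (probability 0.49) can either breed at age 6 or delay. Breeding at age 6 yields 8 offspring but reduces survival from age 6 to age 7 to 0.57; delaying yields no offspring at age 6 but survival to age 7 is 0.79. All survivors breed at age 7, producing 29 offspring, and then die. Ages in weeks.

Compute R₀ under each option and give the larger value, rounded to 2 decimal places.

12.02

breed at age 6: R₀ = 0.49 × (8 + 0.57 × 29) = 0.49 × 24.5300 = 12.0197
delay to age 7: R₀ = 0.49 × (0.79 × 29) = 0.49 × 22.9100 = 11.2259
Higher: breed at age 6 (12.0197).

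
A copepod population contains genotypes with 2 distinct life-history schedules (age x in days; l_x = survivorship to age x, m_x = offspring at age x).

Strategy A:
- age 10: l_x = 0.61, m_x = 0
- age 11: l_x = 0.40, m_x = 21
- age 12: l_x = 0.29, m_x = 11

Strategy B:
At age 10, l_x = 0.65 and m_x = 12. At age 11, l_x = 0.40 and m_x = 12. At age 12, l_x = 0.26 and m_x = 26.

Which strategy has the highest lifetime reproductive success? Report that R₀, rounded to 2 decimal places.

Strategy A: R₀ = 0.61×0 + 0.40×21 + 0.29×11 = 11.5900
Strategy B: R₀ = 0.65×12 + 0.40×12 + 0.26×26 = 19.3600
Highest R₀: strategy B with 19.3600.

19.36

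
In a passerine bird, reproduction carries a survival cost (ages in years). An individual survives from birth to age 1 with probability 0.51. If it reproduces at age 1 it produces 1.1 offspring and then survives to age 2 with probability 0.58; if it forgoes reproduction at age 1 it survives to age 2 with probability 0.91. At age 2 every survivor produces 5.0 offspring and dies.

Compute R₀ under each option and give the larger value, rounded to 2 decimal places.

2.32

breed at age 1: R₀ = 0.51 × (1.1 + 0.58 × 5.0) = 0.51 × 4.0000 = 2.0400
delay to age 2: R₀ = 0.51 × (0.91 × 5.0) = 0.51 × 4.5500 = 2.3205
Higher: delay to age 2 (2.3205).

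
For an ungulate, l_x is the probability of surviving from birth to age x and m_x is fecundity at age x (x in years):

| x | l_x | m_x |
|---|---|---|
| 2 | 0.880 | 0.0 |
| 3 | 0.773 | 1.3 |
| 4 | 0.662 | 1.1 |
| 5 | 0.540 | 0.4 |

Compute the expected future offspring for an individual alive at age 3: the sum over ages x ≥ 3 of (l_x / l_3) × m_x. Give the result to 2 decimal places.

2.52

l_3 = 0.773. Conditional survival from age 3 to x is l_x / l_3.
  x=3: (0.773/0.773) × 1.3 = 1.3000
  x=4: (0.662/0.773) × 1.1 = 0.9420
  x=5: (0.540/0.773) × 0.4 = 0.2794
Sum = 1.3000 + 0.9420 + 0.2794 = 2.5215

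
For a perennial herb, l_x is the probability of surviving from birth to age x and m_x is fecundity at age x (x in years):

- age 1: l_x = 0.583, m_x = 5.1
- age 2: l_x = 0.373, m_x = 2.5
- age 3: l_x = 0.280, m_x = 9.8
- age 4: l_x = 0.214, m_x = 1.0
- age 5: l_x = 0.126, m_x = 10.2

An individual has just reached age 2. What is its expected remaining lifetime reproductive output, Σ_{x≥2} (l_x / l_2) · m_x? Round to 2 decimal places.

13.88

l_2 = 0.373. Conditional survival from age 2 to x is l_x / l_2.
  x=2: (0.373/0.373) × 2.5 = 2.5000
  x=3: (0.280/0.373) × 9.8 = 7.3566
  x=4: (0.214/0.373) × 1.0 = 0.5737
  x=5: (0.126/0.373) × 10.2 = 3.4456
Sum = 2.5000 + 7.3566 + 0.5737 + 3.4456 = 13.8759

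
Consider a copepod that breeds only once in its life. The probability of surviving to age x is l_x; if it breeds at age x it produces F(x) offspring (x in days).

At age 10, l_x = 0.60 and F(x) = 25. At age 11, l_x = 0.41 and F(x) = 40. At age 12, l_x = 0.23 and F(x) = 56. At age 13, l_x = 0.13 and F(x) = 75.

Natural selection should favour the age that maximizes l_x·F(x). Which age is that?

Expected offspring if breeding at age x = l_x × F(x):
  age 10: 0.60 × 25 = 15.000
  age 11: 0.41 × 40 = 16.400
  age 12: 0.23 × 56 = 12.880
  age 13: 0.13 × 75 = 9.750
Maximum at age 11 (16.400).

11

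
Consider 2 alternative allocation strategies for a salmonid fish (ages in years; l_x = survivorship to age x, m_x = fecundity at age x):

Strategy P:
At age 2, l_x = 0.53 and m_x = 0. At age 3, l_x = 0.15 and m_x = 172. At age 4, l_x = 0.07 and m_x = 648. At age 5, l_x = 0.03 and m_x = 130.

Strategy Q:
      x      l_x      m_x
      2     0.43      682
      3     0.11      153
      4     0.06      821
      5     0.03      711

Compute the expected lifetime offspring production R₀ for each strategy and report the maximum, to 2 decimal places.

380.68

Strategy P: R₀ = 0.53×0 + 0.15×172 + 0.07×648 + 0.03×130 = 75.0600
Strategy Q: R₀ = 0.43×682 + 0.11×153 + 0.06×821 + 0.03×711 = 380.6800
Highest R₀: strategy Q with 380.6800.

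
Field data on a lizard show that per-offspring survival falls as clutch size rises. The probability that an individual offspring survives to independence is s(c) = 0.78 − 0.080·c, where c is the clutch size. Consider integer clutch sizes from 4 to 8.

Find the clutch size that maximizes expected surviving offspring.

Expected surviving offspring = c × s(c):
  c=4: 4 × 0.460 = 1.840
  c=5: 5 × 0.380 = 1.900
  c=6: 6 × 0.300 = 1.800
  c=7: 7 × 0.220 = 1.540
  c=8: 8 × 0.140 = 1.120
Maximum at c = 5 (1.900 surviving offspring).

5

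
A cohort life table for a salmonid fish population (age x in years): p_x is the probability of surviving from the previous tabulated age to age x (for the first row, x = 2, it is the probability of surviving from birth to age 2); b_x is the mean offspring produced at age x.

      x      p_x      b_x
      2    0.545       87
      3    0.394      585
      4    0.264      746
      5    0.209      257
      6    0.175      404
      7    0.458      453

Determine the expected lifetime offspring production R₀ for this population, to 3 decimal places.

Survivorship from birth: l_x = p_2·p_3·…·p_x.
  l_2 = 0.54500
  l_3 = 0.21473
  l_4 = 0.05669
  l_5 = 0.01185
  l_6 = 0.00207
  l_7 = 0.00095
R₀ = Σ l_x b_x:
  age 2: 0.54500 × 87 = 47.4150
  age 3: 0.21473 × 585 = 125.6171
  age 4: 0.05669 × 746 = 42.2907
  age 5: 0.01185 × 257 = 3.0454
  age 6: 0.00207 × 404 = 0.8363
  age 7: 0.00095 × 453 = 0.4304
R₀ = 47.4150 + 125.6171 + 42.2907 + 3.0454 + 0.8363 + 0.4304 = 219.6349

219.635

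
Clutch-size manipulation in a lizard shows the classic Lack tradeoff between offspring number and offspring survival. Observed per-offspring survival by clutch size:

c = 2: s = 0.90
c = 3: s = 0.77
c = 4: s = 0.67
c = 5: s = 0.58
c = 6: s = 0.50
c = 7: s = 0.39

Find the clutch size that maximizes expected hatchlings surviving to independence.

Expected hatchlings surviving to independence = c × s(c):
  c=2: 2 × 0.90 = 1.800
  c=3: 3 × 0.77 = 2.310
  c=4: 4 × 0.67 = 2.680
  c=5: 5 × 0.58 = 2.900
  c=6: 6 × 0.50 = 3.000
  c=7: 7 × 0.39 = 2.730
Maximum at c = 6 (3.000 hatchlings surviving to independence).

6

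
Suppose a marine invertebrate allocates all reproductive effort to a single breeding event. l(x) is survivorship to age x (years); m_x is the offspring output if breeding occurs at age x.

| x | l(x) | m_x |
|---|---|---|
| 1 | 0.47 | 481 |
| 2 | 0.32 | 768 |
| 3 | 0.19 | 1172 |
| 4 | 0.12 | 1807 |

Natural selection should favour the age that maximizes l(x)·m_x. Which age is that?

Expected offspring if breeding at age x = l(x) × m_x:
  age 1: 0.47 × 481 = 226.070
  age 2: 0.32 × 768 = 245.760
  age 3: 0.19 × 1172 = 222.680
  age 4: 0.12 × 1807 = 216.840
Maximum at age 2 (245.760).

2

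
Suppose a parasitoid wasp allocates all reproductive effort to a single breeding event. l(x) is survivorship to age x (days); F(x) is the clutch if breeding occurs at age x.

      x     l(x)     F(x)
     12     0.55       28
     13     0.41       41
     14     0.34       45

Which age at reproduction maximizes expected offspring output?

Expected offspring if breeding at age x = l(x) × F(x):
  age 12: 0.55 × 28 = 15.400
  age 13: 0.41 × 41 = 16.810
  age 14: 0.34 × 45 = 15.300
Maximum at age 13 (16.810).

13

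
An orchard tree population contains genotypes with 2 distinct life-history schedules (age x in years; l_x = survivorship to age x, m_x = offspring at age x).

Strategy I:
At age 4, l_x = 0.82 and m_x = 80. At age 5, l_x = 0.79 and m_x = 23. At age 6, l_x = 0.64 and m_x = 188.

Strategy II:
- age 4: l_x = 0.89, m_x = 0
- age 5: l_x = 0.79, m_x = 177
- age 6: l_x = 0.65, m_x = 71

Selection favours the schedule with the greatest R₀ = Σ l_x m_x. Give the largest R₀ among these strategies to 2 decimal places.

Strategy I: R₀ = 0.82×80 + 0.79×23 + 0.64×188 = 204.0900
Strategy II: R₀ = 0.89×0 + 0.79×177 + 0.65×71 = 185.9800
Highest R₀: strategy I with 204.0900.

204.09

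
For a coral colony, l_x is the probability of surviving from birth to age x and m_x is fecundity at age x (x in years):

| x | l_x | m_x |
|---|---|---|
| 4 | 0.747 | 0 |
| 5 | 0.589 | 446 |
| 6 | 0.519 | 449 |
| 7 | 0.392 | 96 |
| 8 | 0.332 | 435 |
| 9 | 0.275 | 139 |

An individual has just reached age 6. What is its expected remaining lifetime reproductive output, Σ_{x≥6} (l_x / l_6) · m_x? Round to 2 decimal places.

873.43

l_6 = 0.519. Conditional survival from age 6 to x is l_x / l_6.
  x=6: (0.519/0.519) × 449 = 449.0000
  x=7: (0.392/0.519) × 96 = 72.5087
  x=8: (0.332/0.519) × 435 = 278.2659
  x=9: (0.275/0.519) × 139 = 73.6513
Sum = 449.0000 + 72.5087 + 278.2659 + 73.6513 = 873.4258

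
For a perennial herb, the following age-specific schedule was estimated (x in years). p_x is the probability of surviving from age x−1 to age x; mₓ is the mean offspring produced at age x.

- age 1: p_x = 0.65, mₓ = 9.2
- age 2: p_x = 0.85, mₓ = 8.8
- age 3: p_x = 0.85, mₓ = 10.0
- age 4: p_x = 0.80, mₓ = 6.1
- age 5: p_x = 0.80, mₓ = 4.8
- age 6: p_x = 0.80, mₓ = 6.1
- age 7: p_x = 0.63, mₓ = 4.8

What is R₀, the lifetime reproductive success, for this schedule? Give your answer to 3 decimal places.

Survivorship from birth: l_x = p_1·p_2·…·p_x.
  l_1 = 0.65000
  l_2 = 0.55250
  l_3 = 0.46962
  l_4 = 0.37570
  l_5 = 0.30056
  l_6 = 0.24045
  l_7 = 0.15148
R₀ = Σ l_x mₓ:
  age 1: 0.65000 × 9.2 = 5.9800
  age 2: 0.55250 × 8.8 = 4.8620
  age 3: 0.46962 × 10.0 = 4.6962
  age 4: 0.37570 × 6.1 = 2.2918
  age 5: 0.30056 × 4.8 = 1.4427
  age 6: 0.24045 × 6.1 = 1.4667
  age 7: 0.15148 × 4.8 = 0.7271
R₀ = 5.9800 + 4.8620 + 4.6962 + 2.2918 + 1.4427 + 1.4667 + 0.7271 = 21.4665

21.467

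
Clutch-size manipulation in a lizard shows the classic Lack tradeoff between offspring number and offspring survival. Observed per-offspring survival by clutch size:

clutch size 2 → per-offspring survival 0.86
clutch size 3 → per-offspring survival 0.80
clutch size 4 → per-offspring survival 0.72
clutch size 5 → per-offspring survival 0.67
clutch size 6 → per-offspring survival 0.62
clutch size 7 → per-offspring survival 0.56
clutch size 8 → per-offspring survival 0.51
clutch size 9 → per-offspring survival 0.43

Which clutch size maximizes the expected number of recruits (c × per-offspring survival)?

8

Expected recruits = c × s(c):
  c=2: 2 × 0.86 = 1.720
  c=3: 3 × 0.80 = 2.400
  c=4: 4 × 0.72 = 2.880
  c=5: 5 × 0.67 = 3.350
  c=6: 6 × 0.62 = 3.720
  c=7: 7 × 0.56 = 3.920
  c=8: 8 × 0.51 = 4.080
  c=9: 9 × 0.43 = 3.870
Maximum at c = 8 (4.080 recruits).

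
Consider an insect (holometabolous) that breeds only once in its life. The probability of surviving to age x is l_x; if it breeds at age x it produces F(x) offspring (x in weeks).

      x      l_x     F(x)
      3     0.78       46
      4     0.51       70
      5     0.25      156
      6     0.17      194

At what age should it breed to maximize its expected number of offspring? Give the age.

5

Expected offspring if breeding at age x = l_x × F(x):
  age 3: 0.78 × 46 = 35.880
  age 4: 0.51 × 70 = 35.700
  age 5: 0.25 × 156 = 39.000
  age 6: 0.17 × 194 = 32.980
Maximum at age 5 (39.000).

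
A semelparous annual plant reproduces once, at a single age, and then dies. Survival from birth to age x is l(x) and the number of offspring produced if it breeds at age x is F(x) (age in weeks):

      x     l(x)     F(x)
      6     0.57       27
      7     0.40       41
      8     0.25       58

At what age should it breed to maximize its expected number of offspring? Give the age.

Expected offspring if breeding at age x = l(x) × F(x):
  age 6: 0.57 × 27 = 15.390
  age 7: 0.40 × 41 = 16.400
  age 8: 0.25 × 58 = 14.500
Maximum at age 7 (16.400).

7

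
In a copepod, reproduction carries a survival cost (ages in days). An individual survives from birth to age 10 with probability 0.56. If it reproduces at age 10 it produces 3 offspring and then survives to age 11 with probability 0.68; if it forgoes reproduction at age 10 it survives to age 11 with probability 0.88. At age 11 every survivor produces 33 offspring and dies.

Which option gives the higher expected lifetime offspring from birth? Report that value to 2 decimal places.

breed at age 10: R₀ = 0.56 × (3 + 0.68 × 33) = 0.56 × 25.4400 = 14.2464
delay to age 11: R₀ = 0.56 × (0.88 × 33) = 0.56 × 29.0400 = 16.2624
Higher: delay to age 11 (16.2624).

16.26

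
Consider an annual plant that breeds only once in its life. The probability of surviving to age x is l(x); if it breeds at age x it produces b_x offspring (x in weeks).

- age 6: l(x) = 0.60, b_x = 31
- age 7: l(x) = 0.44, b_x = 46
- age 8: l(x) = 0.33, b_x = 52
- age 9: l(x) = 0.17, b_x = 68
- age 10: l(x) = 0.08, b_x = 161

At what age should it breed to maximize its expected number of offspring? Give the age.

Expected offspring if breeding at age x = l(x) × b_x:
  age 6: 0.60 × 31 = 18.600
  age 7: 0.44 × 46 = 20.240
  age 8: 0.33 × 52 = 17.160
  age 9: 0.17 × 68 = 11.560
  age 10: 0.08 × 161 = 12.880
Maximum at age 7 (20.240).

7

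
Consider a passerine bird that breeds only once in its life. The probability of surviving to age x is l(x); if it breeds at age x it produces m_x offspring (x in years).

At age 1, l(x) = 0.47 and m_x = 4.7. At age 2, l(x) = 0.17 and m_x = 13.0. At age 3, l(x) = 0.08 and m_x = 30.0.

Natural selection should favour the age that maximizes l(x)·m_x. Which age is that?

Expected offspring if breeding at age x = l(x) × m_x:
  age 1: 0.47 × 4.7 = 2.209
  age 2: 0.17 × 13.0 = 2.210
  age 3: 0.08 × 30.0 = 2.400
Maximum at age 3 (2.400).

3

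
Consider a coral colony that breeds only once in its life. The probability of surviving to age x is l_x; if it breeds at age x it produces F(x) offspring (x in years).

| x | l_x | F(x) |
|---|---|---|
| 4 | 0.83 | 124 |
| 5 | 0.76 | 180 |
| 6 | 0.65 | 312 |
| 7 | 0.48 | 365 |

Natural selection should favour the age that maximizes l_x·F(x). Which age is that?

6

Expected offspring if breeding at age x = l_x × F(x):
  age 4: 0.83 × 124 = 102.920
  age 5: 0.76 × 180 = 136.800
  age 6: 0.65 × 312 = 202.800
  age 7: 0.48 × 365 = 175.200
Maximum at age 6 (202.800).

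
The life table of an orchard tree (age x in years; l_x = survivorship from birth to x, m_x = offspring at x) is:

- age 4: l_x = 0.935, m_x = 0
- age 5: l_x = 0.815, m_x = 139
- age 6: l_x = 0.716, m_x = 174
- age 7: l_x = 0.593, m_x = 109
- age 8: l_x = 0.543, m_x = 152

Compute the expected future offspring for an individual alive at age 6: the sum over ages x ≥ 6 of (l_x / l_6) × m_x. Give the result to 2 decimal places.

l_6 = 0.716. Conditional survival from age 6 to x is l_x / l_6.
  x=6: (0.716/0.716) × 174 = 174.0000
  x=7: (0.593/0.716) × 109 = 90.2751
  x=8: (0.543/0.716) × 152 = 115.2737
Sum = 174.0000 + 90.2751 + 115.2737 = 379.5489

379.55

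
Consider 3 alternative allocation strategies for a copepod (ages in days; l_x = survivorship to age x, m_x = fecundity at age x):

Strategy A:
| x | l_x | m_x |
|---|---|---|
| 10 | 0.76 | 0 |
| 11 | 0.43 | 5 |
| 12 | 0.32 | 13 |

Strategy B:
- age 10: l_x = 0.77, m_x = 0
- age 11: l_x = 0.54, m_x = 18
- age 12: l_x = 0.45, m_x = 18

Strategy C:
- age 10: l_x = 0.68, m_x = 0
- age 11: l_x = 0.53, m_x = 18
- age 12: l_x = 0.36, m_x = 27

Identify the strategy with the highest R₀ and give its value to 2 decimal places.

19.26

Strategy A: R₀ = 0.76×0 + 0.43×5 + 0.32×13 = 6.3100
Strategy B: R₀ = 0.77×0 + 0.54×18 + 0.45×18 = 17.8200
Strategy C: R₀ = 0.68×0 + 0.53×18 + 0.36×27 = 19.2600
Highest R₀: strategy C with 19.2600.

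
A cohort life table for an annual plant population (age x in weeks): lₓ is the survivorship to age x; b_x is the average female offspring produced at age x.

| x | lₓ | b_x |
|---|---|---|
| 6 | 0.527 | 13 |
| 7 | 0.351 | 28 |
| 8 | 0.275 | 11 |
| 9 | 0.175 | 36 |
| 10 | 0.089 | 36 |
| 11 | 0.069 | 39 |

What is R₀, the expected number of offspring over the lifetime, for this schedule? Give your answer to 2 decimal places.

31.90

R₀ = Σ lₓ b_x:
  age 6: 0.527 × 13 = 6.8510
  age 7: 0.351 × 28 = 9.8280
  age 8: 0.275 × 11 = 3.0250
  age 9: 0.175 × 36 = 6.3000
  age 10: 0.089 × 36 = 3.2040
  age 11: 0.069 × 39 = 2.6910
R₀ = 6.8510 + 9.8280 + 3.0250 + 6.3000 + 3.2040 + 2.6910 = 31.8990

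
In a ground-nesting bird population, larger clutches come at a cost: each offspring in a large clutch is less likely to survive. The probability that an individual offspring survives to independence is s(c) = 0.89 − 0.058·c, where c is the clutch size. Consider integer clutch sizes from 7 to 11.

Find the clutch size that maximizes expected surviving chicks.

8

Expected surviving chicks = c × s(c):
  c=7: 7 × 0.484 = 3.388
  c=8: 8 × 0.426 = 3.408
  c=9: 9 × 0.368 = 3.312
  c=10: 10 × 0.310 = 3.100
  c=11: 11 × 0.252 = 2.772
Maximum at c = 8 (3.408 surviving chicks).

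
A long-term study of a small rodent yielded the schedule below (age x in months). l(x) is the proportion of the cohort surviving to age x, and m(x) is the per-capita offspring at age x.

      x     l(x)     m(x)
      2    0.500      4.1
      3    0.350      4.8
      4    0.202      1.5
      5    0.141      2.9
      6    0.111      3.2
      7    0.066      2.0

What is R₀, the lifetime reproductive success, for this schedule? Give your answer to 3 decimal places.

R₀ = Σ l(x) m(x):
  age 2: 0.500 × 4.1 = 2.0500
  age 3: 0.350 × 4.8 = 1.6800
  age 4: 0.202 × 1.5 = 0.3030
  age 5: 0.141 × 2.9 = 0.4089
  age 6: 0.111 × 3.2 = 0.3552
  age 7: 0.066 × 2.0 = 0.1320
R₀ = 2.0500 + 1.6800 + 0.3030 + 0.4089 + 0.3552 + 0.1320 = 4.9291

4.929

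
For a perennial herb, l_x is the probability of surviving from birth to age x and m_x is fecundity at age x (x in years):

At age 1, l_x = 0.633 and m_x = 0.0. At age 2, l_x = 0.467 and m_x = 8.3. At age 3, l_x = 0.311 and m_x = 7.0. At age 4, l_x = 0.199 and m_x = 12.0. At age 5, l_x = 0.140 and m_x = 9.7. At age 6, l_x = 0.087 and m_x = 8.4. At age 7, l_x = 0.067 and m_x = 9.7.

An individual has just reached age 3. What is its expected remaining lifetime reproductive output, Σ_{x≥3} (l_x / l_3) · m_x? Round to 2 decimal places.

l_3 = 0.311. Conditional survival from age 3 to x is l_x / l_3.
  x=3: (0.311/0.311) × 7.0 = 7.0000
  x=4: (0.199/0.311) × 12.0 = 7.6785
  x=5: (0.140/0.311) × 9.7 = 4.3666
  x=6: (0.087/0.311) × 8.4 = 2.3498
  x=7: (0.067/0.311) × 9.7 = 2.0897
Sum = 7.0000 + 7.6785 + 4.3666 + 2.3498 + 2.0897 = 23.4846

23.48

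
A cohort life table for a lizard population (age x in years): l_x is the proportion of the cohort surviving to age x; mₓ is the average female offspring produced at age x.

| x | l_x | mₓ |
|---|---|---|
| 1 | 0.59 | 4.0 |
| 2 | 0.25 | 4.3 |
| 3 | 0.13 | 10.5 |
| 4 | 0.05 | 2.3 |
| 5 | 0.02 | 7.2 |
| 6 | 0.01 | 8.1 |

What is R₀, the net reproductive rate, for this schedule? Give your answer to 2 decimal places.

5.14

R₀ = Σ l_x mₓ:
  age 1: 0.59 × 4.0 = 2.3600
  age 2: 0.25 × 4.3 = 1.0750
  age 3: 0.13 × 10.5 = 1.3650
  age 4: 0.05 × 2.3 = 0.1150
  age 5: 0.02 × 7.2 = 0.1440
  age 6: 0.01 × 8.1 = 0.0810
R₀ = 2.3600 + 1.0750 + 1.3650 + 0.1150 + 0.1440 + 0.0810 = 5.1400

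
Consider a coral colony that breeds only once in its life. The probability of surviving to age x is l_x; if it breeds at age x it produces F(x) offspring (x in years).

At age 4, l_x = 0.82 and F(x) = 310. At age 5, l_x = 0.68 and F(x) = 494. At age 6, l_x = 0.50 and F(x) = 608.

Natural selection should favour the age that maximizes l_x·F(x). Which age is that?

5

Expected offspring if breeding at age x = l_x × F(x):
  age 4: 0.82 × 310 = 254.200
  age 5: 0.68 × 494 = 335.920
  age 6: 0.50 × 608 = 304.000
Maximum at age 5 (335.920).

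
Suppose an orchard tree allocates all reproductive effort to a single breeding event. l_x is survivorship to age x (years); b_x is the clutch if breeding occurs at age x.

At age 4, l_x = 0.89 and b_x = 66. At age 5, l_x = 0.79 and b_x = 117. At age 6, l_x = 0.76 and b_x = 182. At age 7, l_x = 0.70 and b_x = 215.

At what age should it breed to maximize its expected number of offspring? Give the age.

Expected offspring if breeding at age x = l_x × b_x:
  age 4: 0.89 × 66 = 58.740
  age 5: 0.79 × 117 = 92.430
  age 6: 0.76 × 182 = 138.320
  age 7: 0.70 × 215 = 150.500
Maximum at age 7 (150.500).

7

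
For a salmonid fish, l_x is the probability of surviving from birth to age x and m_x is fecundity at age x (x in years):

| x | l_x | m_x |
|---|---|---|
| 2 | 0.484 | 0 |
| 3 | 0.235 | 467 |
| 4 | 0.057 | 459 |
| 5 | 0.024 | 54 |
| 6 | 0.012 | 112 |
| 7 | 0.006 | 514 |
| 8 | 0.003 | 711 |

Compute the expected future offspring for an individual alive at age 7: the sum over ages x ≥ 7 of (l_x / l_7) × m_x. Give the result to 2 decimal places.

869.50

l_7 = 0.006. Conditional survival from age 7 to x is l_x / l_7.
  x=7: (0.006/0.006) × 514 = 514.0000
  x=8: (0.003/0.006) × 711 = 355.5000
Sum = 514.0000 + 355.5000 = 869.5000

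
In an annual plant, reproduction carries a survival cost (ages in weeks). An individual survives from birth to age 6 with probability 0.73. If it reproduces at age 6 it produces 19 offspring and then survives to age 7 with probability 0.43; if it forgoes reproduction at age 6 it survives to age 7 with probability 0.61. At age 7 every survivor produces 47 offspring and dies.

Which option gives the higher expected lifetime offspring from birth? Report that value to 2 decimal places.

28.62

breed at age 6: R₀ = 0.73 × (19 + 0.43 × 47) = 0.73 × 39.2100 = 28.6233
delay to age 7: R₀ = 0.73 × (0.61 × 47) = 0.73 × 28.6700 = 20.9291
Higher: breed at age 6 (28.6233).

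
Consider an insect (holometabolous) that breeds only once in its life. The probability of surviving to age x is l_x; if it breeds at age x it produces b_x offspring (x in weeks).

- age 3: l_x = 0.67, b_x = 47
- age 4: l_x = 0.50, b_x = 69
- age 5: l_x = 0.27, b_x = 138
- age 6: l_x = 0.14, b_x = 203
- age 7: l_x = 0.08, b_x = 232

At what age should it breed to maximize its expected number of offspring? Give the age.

5

Expected offspring if breeding at age x = l_x × b_x:
  age 3: 0.67 × 47 = 31.490
  age 4: 0.50 × 69 = 34.500
  age 5: 0.27 × 138 = 37.260
  age 6: 0.14 × 203 = 28.420
  age 7: 0.08 × 232 = 18.560
Maximum at age 5 (37.260).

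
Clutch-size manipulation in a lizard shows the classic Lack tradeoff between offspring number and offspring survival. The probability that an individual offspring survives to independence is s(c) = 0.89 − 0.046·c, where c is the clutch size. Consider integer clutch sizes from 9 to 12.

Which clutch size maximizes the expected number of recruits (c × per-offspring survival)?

Expected recruits = c × s(c):
  c=9: 9 × 0.476 = 4.284
  c=10: 10 × 0.430 = 4.300
  c=11: 11 × 0.384 = 4.224
  c=12: 12 × 0.338 = 4.056
Maximum at c = 10 (4.300 recruits).

10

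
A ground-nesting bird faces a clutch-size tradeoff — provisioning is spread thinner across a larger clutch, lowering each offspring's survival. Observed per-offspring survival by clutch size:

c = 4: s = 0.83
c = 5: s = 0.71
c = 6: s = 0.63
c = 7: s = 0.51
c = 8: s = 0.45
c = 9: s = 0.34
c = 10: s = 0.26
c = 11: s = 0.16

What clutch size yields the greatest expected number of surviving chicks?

Expected surviving chicks = c × s(c):
  c=4: 4 × 0.83 = 3.320
  c=5: 5 × 0.71 = 3.550
  c=6: 6 × 0.63 = 3.780
  c=7: 7 × 0.51 = 3.570
  c=8: 8 × 0.45 = 3.600
  c=9: 9 × 0.34 = 3.060
  c=10: 10 × 0.26 = 2.600
  c=11: 11 × 0.16 = 1.760
Maximum at c = 6 (3.780 surviving chicks).

6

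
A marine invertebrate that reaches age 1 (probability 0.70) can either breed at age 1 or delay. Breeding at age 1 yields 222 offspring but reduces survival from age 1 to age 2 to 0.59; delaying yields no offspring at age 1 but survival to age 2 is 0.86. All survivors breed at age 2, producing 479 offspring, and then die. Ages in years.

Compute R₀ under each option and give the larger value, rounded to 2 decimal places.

353.23

breed at age 1: R₀ = 0.70 × (222 + 0.59 × 479) = 0.70 × 504.6100 = 353.2270
delay to age 2: R₀ = 0.70 × (0.86 × 479) = 0.70 × 411.9400 = 288.3580
Higher: breed at age 1 (353.2270).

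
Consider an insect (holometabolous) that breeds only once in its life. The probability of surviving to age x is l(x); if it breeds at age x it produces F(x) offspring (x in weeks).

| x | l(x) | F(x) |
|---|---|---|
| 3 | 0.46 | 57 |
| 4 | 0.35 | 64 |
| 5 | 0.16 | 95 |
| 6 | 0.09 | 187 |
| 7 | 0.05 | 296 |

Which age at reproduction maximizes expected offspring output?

Expected offspring if breeding at age x = l(x) × F(x):
  age 3: 0.46 × 57 = 26.220
  age 4: 0.35 × 64 = 22.400
  age 5: 0.16 × 95 = 15.200
  age 6: 0.09 × 187 = 16.830
  age 7: 0.05 × 296 = 14.800
Maximum at age 3 (26.220).

3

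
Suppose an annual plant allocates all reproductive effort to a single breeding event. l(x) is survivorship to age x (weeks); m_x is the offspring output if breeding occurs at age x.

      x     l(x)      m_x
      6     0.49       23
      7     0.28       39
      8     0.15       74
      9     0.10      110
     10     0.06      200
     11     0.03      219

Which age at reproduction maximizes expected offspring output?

Expected offspring if breeding at age x = l(x) × m_x:
  age 6: 0.49 × 23 = 11.270
  age 7: 0.28 × 39 = 10.920
  age 8: 0.15 × 74 = 11.100
  age 9: 0.10 × 110 = 11.000
  age 10: 0.06 × 200 = 12.000
  age 11: 0.03 × 219 = 6.570
Maximum at age 10 (12.000).

10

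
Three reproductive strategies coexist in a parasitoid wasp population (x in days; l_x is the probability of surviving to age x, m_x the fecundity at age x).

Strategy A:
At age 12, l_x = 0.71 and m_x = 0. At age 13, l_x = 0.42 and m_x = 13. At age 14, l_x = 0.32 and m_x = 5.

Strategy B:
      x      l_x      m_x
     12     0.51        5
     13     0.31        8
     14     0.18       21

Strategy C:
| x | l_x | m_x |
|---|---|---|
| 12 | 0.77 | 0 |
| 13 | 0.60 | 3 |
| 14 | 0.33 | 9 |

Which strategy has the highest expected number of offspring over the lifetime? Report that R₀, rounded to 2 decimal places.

Strategy A: R₀ = 0.71×0 + 0.42×13 + 0.32×5 = 7.0600
Strategy B: R₀ = 0.51×5 + 0.31×8 + 0.18×21 = 8.8100
Strategy C: R₀ = 0.77×0 + 0.60×3 + 0.33×9 = 4.7700
Highest R₀: strategy B with 8.8100.

8.81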